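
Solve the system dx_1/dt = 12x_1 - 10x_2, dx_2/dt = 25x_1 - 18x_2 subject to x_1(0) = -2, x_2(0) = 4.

Coefficient matrix A = [[12, -10], [25, -18]].
Characteristic polynomial det(A - λI) = λ^2 + 6λ + 34 = 0.
Eigenvalues λ = -3 ± 5i (complex conjugate pair).
For λ=-3+5i: an eigenvector is (-1,-1) - i(-1,-2) = (-1 + i, -1 + 2i).
A real fundamental pair from Re and Im of e^((-3+5i)t)v: X_1 = e^(-3t)(cos(5t)·(-1,-1) + sin(5t)·(-1,-2)), X_2 = e^(-3t)(sin(5t)·(-1,-1) - cos(5t)·(-1,-2)).
General solution: K_1X_1 + K_2X_2.
Applying x_1(0)=-2, x_2(0)=4 gives K_1=8, K_2=6.

x_1(t) = -14e^(-3t)sin(5t) - 2e^(-3t)cos(5t), x_2(t) = -22e^(-3t)sin(5t) + 4e^(-3t)cos(5t)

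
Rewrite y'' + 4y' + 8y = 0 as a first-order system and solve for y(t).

y(t) = C_1e^(-2t)cos(2t) + C_2e^(-2t)sin(2t)

Let x_1 = y, x_2 = y'. Then x_1' = x_2 and x_2' = -8x_1 - 4x_2.
A = [[0,1],[-8,-4]]; det(A-λI) = λ^2 + 4λ + 8.
Eigenvalues λ = -2 ± 2i.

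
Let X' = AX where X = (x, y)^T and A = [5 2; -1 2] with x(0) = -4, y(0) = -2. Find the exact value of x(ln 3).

A = [[5,2],[-1,2]]; eigenvalues λ = 4, 3.
Eigenvectors: (-2,1) for λ=4, (1,-1) for λ=3.
From the initial condition, c_1 = 6, c_2 = 8.
x(ln 3) = (6)(3^4)(-2) + (8)(3^3)(1) = -756.

-756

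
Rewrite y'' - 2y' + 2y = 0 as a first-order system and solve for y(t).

y(t) = K_1e^(t)cos(t) + K_2e^(t)sin(t)

Let x_1 = y, x_2 = y'. Then x_1' = x_2 and x_2' = -2x_1 + 2x_2.
A = [[0,1],[-2,2]]; det(A-λI) = λ^2 - 2λ + 2.
Eigenvalues λ = 1 ± i.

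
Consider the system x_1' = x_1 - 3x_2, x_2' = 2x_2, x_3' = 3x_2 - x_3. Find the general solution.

x_1(t) = -3C_1e^(2t) + C_2e^(t), x_2(t) = C_1e^(2t), x_3(t) = C_1e^(2t) + C_3e^(-t)

Coefficient matrix A = [[1, -3, 0], [0, 2, 0], [0, 3, -1]].
det(A - λI) = 0 gives eigenvalues λ = 2, 1, -1.
For λ=2: eigenvector (-3,1,1).
For λ=1: eigenvector (1,0,0).
For λ=-1: eigenvector (0,0,1).
General solution: C_1e^(2t)(-3,1,1) + C_2e^(t)(1,0,0) + C_3e^(-t)(0,0,1).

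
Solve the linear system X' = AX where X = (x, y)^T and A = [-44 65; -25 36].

x(t) = 2c_1e^(-4t)sin(5t) + 3c_1e^(-4t)cos(5t) + 3c_2e^(-4t)sin(5t) - 2c_2e^(-4t)cos(5t), y(t) = c_1e^(-4t)sin(5t) + 2c_1e^(-4t)cos(5t) + 2c_2e^(-4t)sin(5t) - c_2e^(-4t)cos(5t)

Coefficient matrix A = [[-44, 65], [-25, 36]].
Characteristic polynomial det(A - λI) = λ^2 + 8λ + 41 = 0.
Eigenvalues λ = -4 ± 5i (complex conjugate pair).
For λ=-4+5i: an eigenvector is (3,2) - i(2,1) = (3 - 2i, 2 - i).
A real fundamental pair from Re and Im of e^((-4+5i)t)v: X_1 = e^(-4t)(cos(5t)·(3,2) + sin(5t)·(2,1)), X_2 = e^(-4t)(sin(5t)·(3,2) - cos(5t)·(2,1)).
General solution: c_1X_1 + c_2X_2.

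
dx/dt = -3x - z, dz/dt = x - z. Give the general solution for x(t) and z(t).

Coefficient matrix A = [[-3, -1], [1, -1]].
Characteristic polynomial det(A - λI) = λ^2 + 4λ + 4 = 0.
Single eigenvalue λ = -2 with algebraic multiplicity 2.
Eigenvector v = (-1,1); generalized eigenvector w with (A-λI)w=v is (1,0).
General solution: e^(-2t)[C_1·v + C_2·(t·v + w)].

x(t) = -C_1e^(-2t) - C_2te^(-2t) + C_2e^(-2t), z(t) = C_1e^(-2t) + C_2te^(-2t)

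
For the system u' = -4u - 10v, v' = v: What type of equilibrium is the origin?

saddle

A = [[-4,-10],[0,1]]; det(A-λI) = λ^2 + 3λ - 4.
λ = -4, 1: opposite signs.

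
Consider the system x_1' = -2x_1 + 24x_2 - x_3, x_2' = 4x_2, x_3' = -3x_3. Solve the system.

Coefficient matrix A = [[-2, 24, -1], [0, 4, 0], [0, 0, -3]].
det(A - λI) = 0 gives eigenvalues λ = -2, 4, -3.
For λ=-2: eigenvector (1,0,0).
For λ=4: eigenvector (4,1,0).
For λ=-3: eigenvector (1,0,1).
General solution: K_1e^(-2t)(1,0,0) + K_2e^(4t)(4,1,0) + K_3e^(-3t)(1,0,1).

x_1(t) = K_1e^(-2t) + 4K_2e^(4t) + K_3e^(-3t), x_2(t) = K_2e^(4t), x_3(t) = K_3e^(-3t)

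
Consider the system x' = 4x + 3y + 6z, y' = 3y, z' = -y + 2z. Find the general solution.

Coefficient matrix A = [[4, 3, 6], [0, 3, 0], [0, -1, 2]].
det(A - λI) = 0 gives eigenvalues λ = 4, 3, 2.
For λ=4: eigenvector (1,0,0).
For λ=3: eigenvector (3,1,-1).
For λ=2: eigenvector (-3,0,1).
General solution: c_1e^(4t)(1,0,0) + c_2e^(3t)(3,1,-1) + c_3e^(2t)(-3,0,1).

x(t) = c_1e^(4t) + 3c_2e^(3t) - 3c_3e^(2t), y(t) = c_2e^(3t), z(t) = -c_2e^(3t) + c_3e^(2t)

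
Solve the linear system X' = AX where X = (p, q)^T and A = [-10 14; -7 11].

p(t) = K_1e^(4t) + 2K_2e^(-3t), q(t) = K_1e^(4t) + K_2e^(-3t)

Coefficient matrix A = [[-10, 14], [-7, 11]].
Characteristic polynomial det(A - λI) = λ^2 - λ - 12 = 0.
Eigenvalues λ = 4, -3.
For λ=4: (A-λI) row 1 is [-14, 14], so an eigenvector is (1, 1).
For λ=-3: (A-λI) row 1 is [-7, 14], so an eigenvector is (2, 1).
General solution: K_1e^(4t)(1,1) + K_2e^(-3t)(2,1).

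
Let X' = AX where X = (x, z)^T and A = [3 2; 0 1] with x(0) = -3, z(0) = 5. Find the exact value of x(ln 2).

A = [[3,2],[0,1]]; eigenvalues λ = 1, 3.
Eigenvectors: (1,-1) for λ=1, (1,0) for λ=3.
From the initial condition, c_1 = -5, c_2 = 2.
x(ln 2) = (-5)(2^1)(1) + (2)(2^3)(1) = 6.

6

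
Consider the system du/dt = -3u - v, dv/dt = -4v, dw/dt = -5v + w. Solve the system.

Coefficient matrix A = [[-3, -1, 0], [0, -4, 0], [0, -5, 1]].
det(A - λI) = 0 gives eigenvalues λ = -3, -4, 1.
For λ=-3: eigenvector (1,0,0).
For λ=-4: eigenvector (1,1,1).
For λ=1: eigenvector (0,0,1).
General solution: C_1e^(-3t)(1,0,0) + C_2e^(-4t)(1,1,1) + C_3e^(t)(0,0,1).

u(t) = C_1e^(-3t) + C_2e^(-4t), v(t) = C_2e^(-4t), w(t) = C_2e^(-4t) + C_3e^(t)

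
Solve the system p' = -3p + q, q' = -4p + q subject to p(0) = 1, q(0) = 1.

Coefficient matrix A = [[-3, 1], [-4, 1]].
Characteristic polynomial det(A - λI) = λ^2 + 2λ + 1 = 0.
Single eigenvalue λ = -1 with algebraic multiplicity 2.
Eigenvector v = (1,2); generalized eigenvector w with (A-λI)w=v is (-2,-3).
General solution: e^(-t)[K_1·v + K_2·(t·v + w)].
Applying p(0)=1, q(0)=1 gives K_1=-1, K_2=-1.

p(t) = -te^(-t) + e^(-t), q(t) = -2te^(-t) + e^(-t)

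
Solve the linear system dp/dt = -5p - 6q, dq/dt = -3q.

Coefficient matrix A = [[-5, -6], [0, -3]].
Characteristic polynomial det(A - λI) = λ^2 + 8λ + 15 = 0.
Eigenvalues λ = -3, -5.
For λ=-3: (A-λI) row 1 is [-2, -6], so an eigenvector is (3, -1).
For λ=-5: (A-λI) row 1 is [0, -6], so an eigenvector is (-1, 0).
General solution: c_1e^(-3t)(3,-1) + c_2e^(-5t)(-1,0).

p(t) = 3c_1e^(-3t) - c_2e^(-5t), q(t) = -c_1e^(-3t)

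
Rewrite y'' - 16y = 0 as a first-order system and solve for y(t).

Let x_1 = y, x_2 = y'. Then x_1' = x_2 and x_2' = 16x_1.
A = [[0,1],[16,0]]; det(A-λI) = λ^2 - 16.
Eigenvalues λ = -4, 4 with eigenvectors (1,-4), (1,4).

y(t) = C_1e^(-4t) + C_2e^(4t)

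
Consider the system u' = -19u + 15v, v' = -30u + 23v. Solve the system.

Coefficient matrix A = [[-19, 15], [-30, 23]].
Characteristic polynomial det(A - λI) = λ^2 - 4λ + 13 = 0.
Eigenvalues λ = 2 ± 3i (complex conjugate pair).
For λ=2+3i: an eigenvector is (1,1) - i(-2,-3) = (1 + 2i, 1 + 3i).
A real fundamental pair from Re and Im of e^((2+3i)t)v: X_1 = e^(2t)(cos(3t)·(1,1) + sin(3t)·(-2,-3)), X_2 = e^(2t)(sin(3t)·(1,1) - cos(3t)·(-2,-3)).
General solution: c_1X_1 + c_2X_2.

u(t) = -2c_1e^(2t)sin(3t) + c_1e^(2t)cos(3t) + c_2e^(2t)sin(3t) + 2c_2e^(2t)cos(3t), v(t) = -3c_1e^(2t)sin(3t) + c_1e^(2t)cos(3t) + c_2e^(2t)sin(3t) + 3c_2e^(2t)cos(3t)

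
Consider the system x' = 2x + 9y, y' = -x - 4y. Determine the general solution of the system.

x(t) = 3K_1e^(-t) + 3K_2te^(-t) - 2K_2e^(-t), y(t) = -K_1e^(-t) - K_2te^(-t) + K_2e^(-t)

Coefficient matrix A = [[2, 9], [-1, -4]].
Characteristic polynomial det(A - λI) = λ^2 + 2λ + 1 = 0.
Single eigenvalue λ = -1 with algebraic multiplicity 2.
Eigenvector v = (3,-1); generalized eigenvector w with (A-λI)w=v is (-2,1).
General solution: e^(-t)[K_1·v + K_2·(t·v + w)].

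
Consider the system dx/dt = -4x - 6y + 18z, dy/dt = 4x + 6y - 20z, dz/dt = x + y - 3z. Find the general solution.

x(t) = c_1e^(2t) + 3c_2e^(-2t) - 2c_3e^(-t), y(t) = -c_1e^(2t) - 4c_2e^(-2t) + 4c_3e^(-t), z(t) = -c_2e^(-2t) + c_3e^(-t)

Coefficient matrix A = [[-4, -6, 18], [4, 6, -20], [1, 1, -3]].
det(A - λI) = 0 gives eigenvalues λ = 2, -2, -1.
For λ=2: eigenvector (1,-1,0).
For λ=-2: eigenvector (3,-4,-1).
For λ=-1: eigenvector (-2,4,1).
General solution: c_1e^(2t)(1,-1,0) + c_2e^(-2t)(3,-4,-1) + c_3e^(-t)(-2,4,1).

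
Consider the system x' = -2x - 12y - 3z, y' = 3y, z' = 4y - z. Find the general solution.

Coefficient matrix A = [[-2, -12, -3], [0, 3, 0], [0, 4, -1]].
det(A - λI) = 0 gives eigenvalues λ = -2, 3, -1.
For λ=-2: eigenvector (1,0,0).
For λ=3: eigenvector (-3,1,1).
For λ=-1: eigenvector (-3,0,1).
General solution: K_1e^(-2t)(1,0,0) + K_2e^(3t)(-3,1,1) + K_3e^(-t)(-3,0,1).

x(t) = K_1e^(-2t) - 3K_2e^(3t) - 3K_3e^(-t), y(t) = K_2e^(3t), z(t) = K_2e^(3t) + K_3e^(-t)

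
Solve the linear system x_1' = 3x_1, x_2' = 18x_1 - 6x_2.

Coefficient matrix A = [[3, 0], [18, -6]].
Characteristic polynomial det(A - λI) = λ^2 + 3λ - 18 = 0.
Eigenvalues λ = -6, 3.
For λ=-6: (A-λI) row 1 is [9, 0], so an eigenvector is (0, -1).
For λ=3: (A-λI) row 2 is [18, -9], so an eigenvector is (-1, -2).
General solution: c_1e^(-6t)(0,-1) + c_2e^(3t)(-1,-2).

x_1(t) = -c_2e^(3t), x_2(t) = -c_1e^(-6t) - 2c_2e^(3t)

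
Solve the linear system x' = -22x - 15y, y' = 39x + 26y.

Coefficient matrix A = [[-22, -15], [39, 26]].
Characteristic polynomial det(A - λI) = λ^2 - 4λ + 13 = 0.
Eigenvalues λ = 2 ± 3i (complex conjugate pair).
For λ=2+3i: an eigenvector is (2,-3) - i(-1,2) = (2 + i, -3 - 2i).
A real fundamental pair from Re and Im of e^((2+3i)t)v: X_1 = e^(2t)(cos(3t)·(2,-3) + sin(3t)·(-1,2)), X_2 = e^(2t)(sin(3t)·(2,-3) - cos(3t)·(-1,2)).
General solution: c_1X_1 + c_2X_2.

x(t) = -c_1e^(2t)sin(3t) + 2c_1e^(2t)cos(3t) + 2c_2e^(2t)sin(3t) + c_2e^(2t)cos(3t), y(t) = 2c_1e^(2t)sin(3t) - 3c_1e^(2t)cos(3t) - 3c_2e^(2t)sin(3t) - 2c_2e^(2t)cos(3t)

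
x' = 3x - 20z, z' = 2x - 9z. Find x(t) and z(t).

Coefficient matrix A = [[3, -20], [2, -9]].
Characteristic polynomial det(A - λI) = λ^2 + 6λ + 13 = 0.
Eigenvalues λ = -3 ± 2i (complex conjugate pair).
For λ=-3+2i: an eigenvector is (-1,0) - i(-3,-1) = (-1 + 3i, 0 + i).
A real fundamental pair from Re and Im of e^((-3+2i)t)v: X_1 = e^(-3t)(cos(2t)·(-1,0) + sin(2t)·(-3,-1)), X_2 = e^(-3t)(sin(2t)·(-1,0) - cos(2t)·(-3,-1)).
General solution: K_1X_1 + K_2X_2.

x(t) = -3K_1e^(-3t)sin(2t) - K_1e^(-3t)cos(2t) - K_2e^(-3t)sin(2t) + 3K_2e^(-3t)cos(2t), z(t) = -K_1e^(-3t)sin(2t) + K_2e^(-3t)cos(2t)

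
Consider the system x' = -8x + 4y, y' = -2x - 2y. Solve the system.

x(t) = 2c_1e^(-6t) + c_2e^(-4t), y(t) = c_1e^(-6t) + c_2e^(-4t)

Coefficient matrix A = [[-8, 4], [-2, -2]].
Characteristic polynomial det(A - λI) = λ^2 + 10λ + 24 = 0.
Eigenvalues λ = -6, -4.
For λ=-6: (A-λI) row 1 is [-2, 4], so an eigenvector is (2, 1).
For λ=-4: (A-λI) row 1 is [-4, 4], so an eigenvector is (1, 1).
General solution: c_1e^(-6t)(2,1) + c_2e^(-4t)(1,1).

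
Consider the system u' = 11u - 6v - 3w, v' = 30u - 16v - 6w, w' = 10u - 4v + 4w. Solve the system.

u(t) = 3C_1e^(t) + 2C_2e^(-4t) - C_3e^(2t), v(t) = 6C_1e^(t) + 5C_2e^(-4t) - 2C_3e^(2t), w(t) = -2C_1e^(t) + C_3e^(2t)

Coefficient matrix A = [[11, -6, -3], [30, -16, -6], [10, -4, 4]].
det(A - λI) = 0 gives eigenvalues λ = 1, -4, 2.
For λ=1: eigenvector (3,6,-2).
For λ=-4: eigenvector (2,5,0).
For λ=2: eigenvector (-1,-2,1).
General solution: C_1e^(t)(3,6,-2) + C_2e^(-4t)(2,5,0) + C_3e^(2t)(-1,-2,1).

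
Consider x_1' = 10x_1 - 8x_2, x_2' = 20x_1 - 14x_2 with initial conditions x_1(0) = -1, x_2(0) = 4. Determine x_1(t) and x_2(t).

Coefficient matrix A = [[10, -8], [20, -14]].
Characteristic polynomial det(A - λI) = λ^2 + 4λ + 20 = 0.
Eigenvalues λ = -2 ± 4i (complex conjugate pair).
For λ=-2+4i: an eigenvector is (1,2) - i(-1,-1) = (1 + i, 2 + i).
A real fundamental pair from Re and Im of e^((-2+4i)t)v: X_1 = e^(-2t)(cos(4t)·(1,2) + sin(4t)·(-1,-1)), X_2 = e^(-2t)(sin(4t)·(1,2) - cos(4t)·(-1,-1)).
General solution: c_1X_1 + c_2X_2.
Applying x_1(0)=-1, x_2(0)=4 gives c_1=5, c_2=-6.

x_1(t) = -11e^(-2t)sin(4t) - e^(-2t)cos(4t), x_2(t) = -17e^(-2t)sin(4t) + 4e^(-2t)cos(4t)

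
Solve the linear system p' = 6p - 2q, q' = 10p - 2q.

p(t) = K_1e^(2t)cos(2t) + K_2e^(2t)sin(2t), q(t) = K_1e^(2t)sin(2t) + 2K_1e^(2t)cos(2t) + 2K_2e^(2t)sin(2t) - K_2e^(2t)cos(2t)

Coefficient matrix A = [[6, -2], [10, -2]].
Characteristic polynomial det(A - λI) = λ^2 - 4λ + 8 = 0.
Eigenvalues λ = 2 ± 2i (complex conjugate pair).
For λ=2+2i: an eigenvector is (1,2) - i(0,1) = (1, 2 - i).
A real fundamental pair from Re and Im of e^((2+2i)t)v: X_1 = e^(2t)(cos(2t)·(1,2) + sin(2t)·(0,1)), X_2 = e^(2t)(sin(2t)·(1,2) - cos(2t)·(0,1)).
General solution: K_1X_1 + K_2X_2.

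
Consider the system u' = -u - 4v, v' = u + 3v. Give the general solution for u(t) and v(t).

u(t) = -2K_1e^(t) - 2K_2te^(t) + 3K_2e^(t), v(t) = K_1e^(t) + K_2te^(t) - K_2e^(t)

Coefficient matrix A = [[-1, -4], [1, 3]].
Characteristic polynomial det(A - λI) = λ^2 - 2λ + 1 = 0.
Single eigenvalue λ = 1 with algebraic multiplicity 2.
Eigenvector v = (-2,1); generalized eigenvector w with (A-λI)w=v is (3,-1).
General solution: e^(t)[K_1·v + K_2·(t·v + w)].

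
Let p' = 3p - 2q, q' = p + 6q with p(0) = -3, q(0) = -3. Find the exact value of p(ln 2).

96

A = [[3,-2],[1,6]]; eigenvalues λ = 4, 5.
Eigenvectors: (2,-1) for λ=4, (1,-1) for λ=5.
From the initial condition, c_1 = -6, c_2 = 9.
p(ln 2) = (-6)(2^4)(2) + (9)(2^5)(1) = 96.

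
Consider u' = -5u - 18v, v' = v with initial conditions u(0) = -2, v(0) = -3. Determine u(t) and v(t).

u(t) = 9e^(t) - 11e^(-5t), v(t) = -3e^(t)

Coefficient matrix A = [[-5, -18], [0, 1]].
Characteristic polynomial det(A - λI) = λ^2 + 4λ - 5 = 0.
Eigenvalues λ = -5, 1.
For λ=-5: (A-λI) row 1 is [0, -18], so an eigenvector is (-1, 0).
For λ=1: (A-λI) row 1 is [-6, -18], so an eigenvector is (3, -1).
General solution: c_1e^(-5t)(-1,0) + c_2e^(t)(3,-1).
Applying u(0)=-2, v(0)=-3 gives c_1=11, c_2=3.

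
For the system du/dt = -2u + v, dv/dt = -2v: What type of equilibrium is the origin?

stable improper node

A = [[-2,1],[0,-2]]; det(A-λI) = λ^2 + 4λ + 4.
repeated λ = -2 with a single eigenvector.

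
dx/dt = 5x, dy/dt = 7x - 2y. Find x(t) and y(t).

x(t) = K_2e^(5t), y(t) = -K_1e^(-2t) + K_2e^(5t)

Coefficient matrix A = [[5, 0], [7, -2]].
Characteristic polynomial det(A - λI) = λ^2 - 3λ - 10 = 0.
Eigenvalues λ = -2, 5.
For λ=-2: (A-λI) row 1 is [7, 0], so an eigenvector is (0, -1).
For λ=5: (A-λI) row 2 is [7, -7], so an eigenvector is (1, 1).
General solution: K_1e^(-2t)(0,-1) + K_2e^(5t)(1,1).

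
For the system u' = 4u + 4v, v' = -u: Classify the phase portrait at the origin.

A = [[4,4],[-1,0]]; det(A-λI) = λ^2 - 4λ + 4.
repeated λ = 2 with a single eigenvector.

unstable improper node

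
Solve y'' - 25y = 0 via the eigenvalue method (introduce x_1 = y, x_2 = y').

Let x_1 = y, x_2 = y'. Then x_1' = x_2 and x_2' = 25x_1.
A = [[0,1],[25,0]]; det(A-λI) = λ^2 - 25.
Eigenvalues λ = -5, 5 with eigenvectors (1,-5), (1,5).

y(t) = K_1e^(-5t) + K_2e^(5t)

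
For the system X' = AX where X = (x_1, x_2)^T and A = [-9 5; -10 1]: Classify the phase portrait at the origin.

stable spiral

A = [[-9,5],[-10,1]]; det(A-λI) = λ^2 + 8λ + 41.
λ = -4 ± 5i: negative real part.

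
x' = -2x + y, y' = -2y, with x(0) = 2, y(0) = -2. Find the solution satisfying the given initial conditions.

Coefficient matrix A = [[-2, 1], [0, -2]].
Characteristic polynomial det(A - λI) = λ^2 + 4λ + 4 = 0.
Single eigenvalue λ = -2 with algebraic multiplicity 2.
Eigenvector v = (-1,0); generalized eigenvector w with (A-λI)w=v is (2,-1).
General solution: e^(-2t)[c_1·v + c_2·(t·v + w)].
Applying x(0)=2, y(0)=-2 gives c_1=2, c_2=2.

x(t) = -2te^(-2t) + 2e^(-2t), y(t) = -2e^(-2t)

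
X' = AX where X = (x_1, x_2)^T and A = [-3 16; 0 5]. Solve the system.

x_1(t) = 2C_1e^(5t) - C_2e^(-3t), x_2(t) = C_1e^(5t)

Coefficient matrix A = [[-3, 16], [0, 5]].
Characteristic polynomial det(A - λI) = λ^2 - 2λ - 15 = 0.
Eigenvalues λ = 5, -3.
For λ=5: (A-λI) row 1 is [-8, 16], so an eigenvector is (2, 1).
For λ=-3: (A-λI) row 1 is [0, 16], so an eigenvector is (-1, 0).
General solution: C_1e^(5t)(2,1) + C_2e^(-3t)(-1,0).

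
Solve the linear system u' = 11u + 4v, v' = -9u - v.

Coefficient matrix A = [[11, 4], [-9, -1]].
Characteristic polynomial det(A - λI) = λ^2 - 10λ + 25 = 0.
Single eigenvalue λ = 5 with algebraic multiplicity 2.
Eigenvector v = (2,-3); generalized eigenvector w with (A-λI)w=v is (1,-1).
General solution: e^(5t)[c_1·v + c_2·(t·v + w)].

u(t) = 2c_1e^(5t) + 2c_2te^(5t) + c_2e^(5t), v(t) = -3c_1e^(5t) - 3c_2te^(5t) - c_2e^(5t)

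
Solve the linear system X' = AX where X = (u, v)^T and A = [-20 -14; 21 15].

Coefficient matrix A = [[-20, -14], [21, 15]].
Characteristic polynomial det(A - λI) = λ^2 + 5λ - 6 = 0.
Eigenvalues λ = 1, -6.
For λ=1: (A-λI) row 1 is [-21, -14], so an eigenvector is (2, -3).
For λ=-6: (A-λI) row 1 is [-14, -14], so an eigenvector is (-1, 1).
General solution: K_1e^(t)(2,-3) + K_2e^(-6t)(-1,1).

u(t) = 2K_1e^(t) - K_2e^(-6t), v(t) = -3K_1e^(t) + K_2e^(-6t)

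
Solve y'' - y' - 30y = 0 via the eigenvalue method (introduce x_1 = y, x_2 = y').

Let x_1 = y, x_2 = y'. Then x_1' = x_2 and x_2' = 30x_1 + x_2.
A = [[0,1],[30,1]]; det(A-λI) = λ^2 - λ - 30.
Eigenvalues λ = -5, 6 with eigenvectors (1,-5), (1,6).

y(t) = C_1e^(-5t) + C_2e^(6t)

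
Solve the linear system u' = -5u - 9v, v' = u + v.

Coefficient matrix A = [[-5, -9], [1, 1]].
Characteristic polynomial det(A - λI) = λ^2 + 4λ + 4 = 0.
Single eigenvalue λ = -2 with algebraic multiplicity 2.
Eigenvector v = (-3,1); generalized eigenvector w with (A-λI)w=v is (-2,1).
General solution: e^(-2t)[C_1·v + C_2·(t·v + w)].

u(t) = -3C_1e^(-2t) - 3C_2te^(-2t) - 2C_2e^(-2t), v(t) = C_1e^(-2t) + C_2te^(-2t) + C_2e^(-2t)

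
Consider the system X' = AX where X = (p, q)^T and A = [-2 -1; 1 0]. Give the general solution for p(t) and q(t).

p(t) = -c_1e^(-t) - c_2te^(-t) - 2c_2e^(-t), q(t) = c_1e^(-t) + c_2te^(-t) + 3c_2e^(-t)

Coefficient matrix A = [[-2, -1], [1, 0]].
Characteristic polynomial det(A - λI) = λ^2 + 2λ + 1 = 0.
Single eigenvalue λ = -1 with algebraic multiplicity 2.
Eigenvector v = (-1,1); generalized eigenvector w with (A-λI)w=v is (-2,3).
General solution: e^(-t)[c_1·v + c_2·(t·v + w)].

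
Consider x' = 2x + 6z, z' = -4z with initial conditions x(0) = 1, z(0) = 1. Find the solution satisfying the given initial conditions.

Coefficient matrix A = [[2, 6], [0, -4]].
Characteristic polynomial det(A - λI) = λ^2 + 2λ - 8 = 0.
Eigenvalues λ = -4, 2.
For λ=-4: (A-λI) row 1 is [6, 6], so an eigenvector is (1, -1).
For λ=2: (A-λI) row 1 is [0, 6], so an eigenvector is (1, 0).
General solution: c_1e^(-4t)(1,-1) + c_2e^(2t)(1,0).
Applying x(0)=1, z(0)=1 gives c_1=-1, c_2=2.

x(t) = 2e^(2t) - e^(-4t), z(t) = e^(-4t)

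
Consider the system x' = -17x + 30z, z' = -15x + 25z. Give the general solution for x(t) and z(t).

Coefficient matrix A = [[-17, 30], [-15, 25]].
Characteristic polynomial det(A - λI) = λ^2 - 8λ + 25 = 0.
Eigenvalues λ = 4 ± 3i (complex conjugate pair).
For λ=4+3i: an eigenvector is (-3,-2) - i(1,1) = (-3 - i, -2 - i).
A real fundamental pair from Re and Im of e^((4+3i)t)v: X_1 = e^(4t)(cos(3t)·(-3,-2) + sin(3t)·(1,1)), X_2 = e^(4t)(sin(3t)·(-3,-2) - cos(3t)·(1,1)).
General solution: c_1X_1 + c_2X_2.

x(t) = c_1e^(4t)sin(3t) - 3c_1e^(4t)cos(3t) - 3c_2e^(4t)sin(3t) - c_2e^(4t)cos(3t), z(t) = c_1e^(4t)sin(3t) - 2c_1e^(4t)cos(3t) - 2c_2e^(4t)sin(3t) - c_2e^(4t)cos(3t)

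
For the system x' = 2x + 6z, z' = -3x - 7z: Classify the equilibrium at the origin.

stable node

A = [[2,6],[-3,-7]]; det(A-λI) = λ^2 + 5λ + 4.
λ = -4, -1: both negative.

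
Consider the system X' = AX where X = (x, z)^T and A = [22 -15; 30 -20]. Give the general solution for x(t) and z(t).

Coefficient matrix A = [[22, -15], [30, -20]].
Characteristic polynomial det(A - λI) = λ^2 - 2λ + 10 = 0.
Eigenvalues λ = 1 ± 3i (complex conjugate pair).
For λ=1+3i: an eigenvector is (-1,-1) - i(-2,-3) = (-1 + 2i, -1 + 3i).
A real fundamental pair from Re and Im of e^((1+3i)t)v: X_1 = e^(t)(cos(3t)·(-1,-1) + sin(3t)·(-2,-3)), X_2 = e^(t)(sin(3t)·(-1,-1) - cos(3t)·(-2,-3)).
General solution: c_1X_1 + c_2X_2.

x(t) = -2c_1e^(t)sin(3t) - c_1e^(t)cos(3t) - c_2e^(t)sin(3t) + 2c_2e^(t)cos(3t), z(t) = -3c_1e^(t)sin(3t) - c_1e^(t)cos(3t) - c_2e^(t)sin(3t) + 3c_2e^(t)cos(3t)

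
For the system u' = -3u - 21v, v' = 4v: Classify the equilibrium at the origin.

A = [[-3,-21],[0,4]]; det(A-λI) = λ^2 - λ - 12.
λ = -3, 4: opposite signs.

saddle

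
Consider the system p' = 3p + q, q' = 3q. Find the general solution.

p(t) = -c_1e^(3t) - c_2te^(3t) + 2c_2e^(3t), q(t) = -c_2e^(3t)

Coefficient matrix A = [[3, 1], [0, 3]].
Characteristic polynomial det(A - λI) = λ^2 - 6λ + 9 = 0.
Single eigenvalue λ = 3 with algebraic multiplicity 2.
Eigenvector v = (-1,0); generalized eigenvector w with (A-λI)w=v is (2,-1).
General solution: e^(3t)[c_1·v + c_2·(t·v + w)].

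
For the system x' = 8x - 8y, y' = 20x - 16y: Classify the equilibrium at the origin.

A = [[8,-8],[20,-16]]; det(A-λI) = λ^2 + 8λ + 32.
λ = -4 ± 4i: negative real part.

stable spiral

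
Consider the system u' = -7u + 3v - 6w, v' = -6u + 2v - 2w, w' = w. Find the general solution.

Coefficient matrix A = [[-7, 3, -6], [-6, 2, -2], [0, 0, 1]].
det(A - λI) = 0 gives eigenvalues λ = -1, -4, 1.
For λ=-1: eigenvector (1,2,0).
For λ=-4: eigenvector (1,1,0).
For λ=1: eigenvector (0,2,1).
General solution: C_1e^(-t)(1,2,0) + C_2e^(-4t)(1,1,0) + C_3e^(t)(0,2,1).

u(t) = C_1e^(-t) + C_2e^(-4t), v(t) = 2C_1e^(-t) + C_2e^(-4t) + 2C_3e^(t), w(t) = C_3e^(t)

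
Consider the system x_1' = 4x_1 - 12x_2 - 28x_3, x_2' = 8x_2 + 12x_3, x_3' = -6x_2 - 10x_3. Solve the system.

x_1(t) = 2C_1e^(-4t) + C_2e^(4t) + 2C_3e^(2t), x_2(t) = -C_1e^(-4t) - 2C_3e^(2t), x_3(t) = C_1e^(-4t) + C_3e^(2t)

Coefficient matrix A = [[4, -12, -28], [0, 8, 12], [0, -6, -10]].
det(A - λI) = 0 gives eigenvalues λ = -4, 4, 2.
For λ=-4: eigenvector (2,-1,1).
For λ=4: eigenvector (1,0,0).
For λ=2: eigenvector (2,-2,1).
General solution: C_1e^(-4t)(2,-1,1) + C_2e^(4t)(1,0,0) + C_3e^(2t)(2,-2,1).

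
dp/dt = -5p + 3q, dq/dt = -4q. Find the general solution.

Coefficient matrix A = [[-5, 3], [0, -4]].
Characteristic polynomial det(A - λI) = λ^2 + 9λ + 20 = 0.
Eigenvalues λ = -4, -5.
For λ=-4: (A-λI) row 1 is [-1, 3], so an eigenvector is (-3, -1).
For λ=-5: (A-λI) row 1 is [0, 3], so an eigenvector is (1, 0).
General solution: c_1e^(-4t)(-3,-1) + c_2e^(-5t)(1,0).

p(t) = -3c_1e^(-4t) + c_2e^(-5t), q(t) = -c_1e^(-4t)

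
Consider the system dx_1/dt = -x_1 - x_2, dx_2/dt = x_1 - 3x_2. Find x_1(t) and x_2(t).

Coefficient matrix A = [[-1, -1], [1, -3]].
Characteristic polynomial det(A - λI) = λ^2 + 4λ + 4 = 0.
Single eigenvalue λ = -2 with algebraic multiplicity 2.
Eigenvector v = (1,1); generalized eigenvector w with (A-λI)w=v is (0,-1).
General solution: e^(-2t)[c_1·v + c_2·(t·v + w)].

x_1(t) = c_1e^(-2t) + c_2te^(-2t), x_2(t) = c_1e^(-2t) + c_2te^(-2t) - c_2e^(-2t)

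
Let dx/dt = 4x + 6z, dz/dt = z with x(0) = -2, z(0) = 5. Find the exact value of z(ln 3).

15

A = [[4,6],[0,1]]; eigenvalues λ = 4, 1.
Eigenvectors: (1,0) for λ=4, (2,-1) for λ=1.
From the initial condition, c_1 = 8, c_2 = -5.
z(ln 3) = (8)(3^4)(0) + (-5)(3^1)(-1) = 15.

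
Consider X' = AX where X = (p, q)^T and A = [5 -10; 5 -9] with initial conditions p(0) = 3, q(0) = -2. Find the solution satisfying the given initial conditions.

p(t) = 41e^(-2t)sin(t) + 3e^(-2t)cos(t), q(t) = 29e^(-2t)sin(t) - 2e^(-2t)cos(t)

Coefficient matrix A = [[5, -10], [5, -9]].
Characteristic polynomial det(A - λI) = λ^2 + 4λ + 5 = 0.
Eigenvalues λ = -2 ± i (complex conjugate pair).
For λ=-2+i: an eigenvector is (3,2) - i(1,1) = (3 - i, 2 - i).
A real fundamental pair from Re and Im of e^((-2+i)t)v: X_1 = e^(-2t)(cos(t)·(3,2) + sin(t)·(1,1)), X_2 = e^(-2t)(sin(t)·(3,2) - cos(t)·(1,1)).
General solution: c_1X_1 + c_2X_2.
Applying p(0)=3, q(0)=-2 gives c_1=5, c_2=12.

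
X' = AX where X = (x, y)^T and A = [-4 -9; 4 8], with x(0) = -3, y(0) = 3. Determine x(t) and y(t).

x(t) = -9te^(2t) - 3e^(2t), y(t) = 6te^(2t) + 3e^(2t)

Coefficient matrix A = [[-4, -9], [4, 8]].
Characteristic polynomial det(A - λI) = λ^2 - 4λ + 4 = 0.
Single eigenvalue λ = 2 with algebraic multiplicity 2.
Eigenvector v = (3,-2); generalized eigenvector w with (A-λI)w=v is (1,-1).
General solution: e^(2t)[K_1·v + K_2·(t·v + w)].
Applying x(0)=-3, y(0)=3 gives K_1=0, K_2=-3.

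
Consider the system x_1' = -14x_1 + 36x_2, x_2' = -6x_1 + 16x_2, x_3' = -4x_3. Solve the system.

Coefficient matrix A = [[-14, 36, 0], [-6, 16, 0], [0, 0, -4]].
det(A - λI) = 0 gives eigenvalues λ = -4, -2, 4.
For λ=-4: eigenvector (0,0,1).
For λ=-2: eigenvector (3,1,0).
For λ=4: eigenvector (-2,-1,0).
General solution: c_1e^(-4t)(0,0,1) + c_2e^(-2t)(3,1,0) + c_3e^(4t)(-2,-1,0).

x_1(t) = 3c_2e^(-2t) - 2c_3e^(4t), x_2(t) = c_2e^(-2t) - c_3e^(4t), x_3(t) = c_1e^(-4t)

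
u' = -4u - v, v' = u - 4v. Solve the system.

Coefficient matrix A = [[-4, -1], [1, -4]].
Characteristic polynomial det(A - λI) = λ^2 + 8λ + 17 = 0.
Eigenvalues λ = -4 ± i (complex conjugate pair).
For λ=-4+i: an eigenvector is (0,-1) - i(1,0) = (0 - i, -1).
A real fundamental pair from Re and Im of e^((-4+i)t)v: X_1 = e^(-4t)(cos(t)·(0,-1) + sin(t)·(1,0)), X_2 = e^(-4t)(sin(t)·(0,-1) - cos(t)·(1,0)).
General solution: c_1X_1 + c_2X_2.

u(t) = c_1e^(-4t)sin(t) - c_2e^(-4t)cos(t), v(t) = -c_1e^(-4t)cos(t) - c_2e^(-4t)sin(t)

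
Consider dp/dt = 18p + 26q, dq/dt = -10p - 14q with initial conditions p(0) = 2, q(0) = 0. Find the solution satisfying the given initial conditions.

p(t) = 16e^(2t)sin(2t) + 2e^(2t)cos(2t), q(t) = -10e^(2t)sin(2t)

Coefficient matrix A = [[18, 26], [-10, -14]].
Characteristic polynomial det(A - λI) = λ^2 - 4λ + 8 = 0.
Eigenvalues λ = 2 ± 2i (complex conjugate pair).
For λ=2+2i: an eigenvector is (-3,2) - i(2,-1) = (-3 - 2i, 2 + i).
A real fundamental pair from Re and Im of e^((2+2i)t)v: X_1 = e^(2t)(cos(2t)·(-3,2) + sin(2t)·(2,-1)), X_2 = e^(2t)(sin(2t)·(-3,2) - cos(2t)·(2,-1)).
General solution: K_1X_1 + K_2X_2.
Applying p(0)=2, q(0)=0 gives K_1=2, K_2=-4.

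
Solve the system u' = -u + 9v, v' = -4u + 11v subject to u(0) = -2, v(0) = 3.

u(t) = 39te^(5t) - 2e^(5t), v(t) = 26te^(5t) + 3e^(5t)

Coefficient matrix A = [[-1, 9], [-4, 11]].
Characteristic polynomial det(A - λI) = λ^2 - 10λ + 25 = 0.
Single eigenvalue λ = 5 with algebraic multiplicity 2.
Eigenvector v = (3,2); generalized eigenvector w with (A-λI)w=v is (-2,-1).
General solution: e^(5t)[K_1·v + K_2·(t·v + w)].
Applying u(0)=-2, v(0)=3 gives K_1=8, K_2=13.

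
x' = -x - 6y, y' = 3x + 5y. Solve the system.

x(t) = K_1e^(2t)sin(3t) - K_1e^(2t)cos(3t) - K_2e^(2t)sin(3t) - K_2e^(2t)cos(3t), y(t) = -K_1e^(2t)sin(3t) + K_2e^(2t)cos(3t)

Coefficient matrix A = [[-1, -6], [3, 5]].
Characteristic polynomial det(A - λI) = λ^2 - 4λ + 13 = 0.
Eigenvalues λ = 2 ± 3i (complex conjugate pair).
For λ=2+3i: an eigenvector is (-1,0) - i(1,-1) = (-1 - i, 0 + i).
A real fundamental pair from Re and Im of e^((2+3i)t)v: X_1 = e^(2t)(cos(3t)·(-1,0) + sin(3t)·(1,-1)), X_2 = e^(2t)(sin(3t)·(-1,0) - cos(3t)·(1,-1)).
General solution: K_1X_1 + K_2X_2.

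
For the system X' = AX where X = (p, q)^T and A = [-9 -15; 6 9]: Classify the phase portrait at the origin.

center

A = [[-9,-15],[6,9]]; det(A-λI) = λ^2 + 9.
λ = 0 ± 3i: zero real part.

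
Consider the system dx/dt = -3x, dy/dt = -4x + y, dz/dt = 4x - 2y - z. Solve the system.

x(t) = c_3e^(-3t), y(t) = c_2e^(t) + c_3e^(-3t), z(t) = c_1e^(-t) - c_2e^(t) - c_3e^(-3t)

Coefficient matrix A = [[-3, 0, 0], [-4, 1, 0], [4, -2, -1]].
det(A - λI) = 0 gives eigenvalues λ = -1, 1, -3.
For λ=-1: eigenvector (0,0,1).
For λ=1: eigenvector (0,1,-1).
For λ=-3: eigenvector (1,1,-1).
General solution: c_1e^(-t)(0,0,1) + c_2e^(t)(0,1,-1) + c_3e^(-3t)(1,1,-1).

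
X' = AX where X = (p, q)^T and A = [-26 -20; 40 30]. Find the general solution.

Coefficient matrix A = [[-26, -20], [40, 30]].
Characteristic polynomial det(A - λI) = λ^2 - 4λ + 20 = 0.
Eigenvalues λ = 2 ± 4i (complex conjugate pair).
For λ=2+4i: an eigenvector is (1,-1) - i(-2,3) = (1 + 2i, -1 - 3i).
A real fundamental pair from Re and Im of e^((2+4i)t)v: X_1 = e^(2t)(cos(4t)·(1,-1) + sin(4t)·(-2,3)), X_2 = e^(2t)(sin(4t)·(1,-1) - cos(4t)·(-2,3)).
General solution: K_1X_1 + K_2X_2.

p(t) = -2K_1e^(2t)sin(4t) + K_1e^(2t)cos(4t) + K_2e^(2t)sin(4t) + 2K_2e^(2t)cos(4t), q(t) = 3K_1e^(2t)sin(4t) - K_1e^(2t)cos(4t) - K_2e^(2t)sin(4t) - 3K_2e^(2t)cos(4t)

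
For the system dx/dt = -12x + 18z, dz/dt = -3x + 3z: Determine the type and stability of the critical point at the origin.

A = [[-12,18],[-3,3]]; det(A-λI) = λ^2 + 9λ + 18.
λ = -3, -6: both negative.

stable node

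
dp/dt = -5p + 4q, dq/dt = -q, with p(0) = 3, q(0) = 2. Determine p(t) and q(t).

Coefficient matrix A = [[-5, 4], [0, -1]].
Characteristic polynomial det(A - λI) = λ^2 + 6λ + 5 = 0.
Eigenvalues λ = -5, -1.
For λ=-5: (A-λI) row 1 is [0, 4], so an eigenvector is (-1, 0).
For λ=-1: (A-λI) row 1 is [-4, 4], so an eigenvector is (1, 1).
General solution: C_1e^(-5t)(-1,0) + C_2e^(-t)(1,1).
Applying p(0)=3, q(0)=2 gives C_1=-1, C_2=2.

p(t) = 2e^(-t) + e^(-5t), q(t) = 2e^(-t)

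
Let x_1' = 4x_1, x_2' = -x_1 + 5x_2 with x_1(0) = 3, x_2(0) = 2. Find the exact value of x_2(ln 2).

A = [[4,0],[-1,5]]; eigenvalues λ = 5, 4.
Eigenvectors: (0,1) for λ=5, (-1,-1) for λ=4.
From the initial condition, c_1 = -1, c_2 = -3.
x_2(ln 2) = (-1)(2^5)(1) + (-3)(2^4)(-1) = 16.

16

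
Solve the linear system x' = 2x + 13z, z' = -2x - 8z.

Coefficient matrix A = [[2, 13], [-2, -8]].
Characteristic polynomial det(A - λI) = λ^2 + 6λ + 10 = 0.
Eigenvalues λ = -3 ± i (complex conjugate pair).
For λ=-3+i: an eigenvector is (-2,1) - i(3,-1) = (-2 - 3i, 1 + i).
A real fundamental pair from Re and Im of e^((-3+i)t)v: X_1 = e^(-3t)(cos(t)·(-2,1) + sin(t)·(3,-1)), X_2 = e^(-3t)(sin(t)·(-2,1) - cos(t)·(3,-1)).
General solution: C_1X_1 + C_2X_2.

x(t) = 3C_1e^(-3t)sin(t) - 2C_1e^(-3t)cos(t) - 2C_2e^(-3t)sin(t) - 3C_2e^(-3t)cos(t), z(t) = -C_1e^(-3t)sin(t) + C_1e^(-3t)cos(t) + C_2e^(-3t)sin(t) + C_2e^(-3t)cos(t)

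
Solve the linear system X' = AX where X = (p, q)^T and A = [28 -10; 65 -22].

Coefficient matrix A = [[28, -10], [65, -22]].
Characteristic polynomial det(A - λI) = λ^2 - 6λ + 34 = 0.
Eigenvalues λ = 3 ± 5i (complex conjugate pair).
For λ=3+5i: an eigenvector is (1,3) - i(-1,-2) = (1 + i, 3 + 2i).
A real fundamental pair from Re and Im of e^((3+5i)t)v: X_1 = e^(3t)(cos(5t)·(1,3) + sin(5t)·(-1,-2)), X_2 = e^(3t)(sin(5t)·(1,3) - cos(5t)·(-1,-2)).
General solution: K_1X_1 + K_2X_2.

p(t) = -K_1e^(3t)sin(5t) + K_1e^(3t)cos(5t) + K_2e^(3t)sin(5t) + K_2e^(3t)cos(5t), q(t) = -2K_1e^(3t)sin(5t) + 3K_1e^(3t)cos(5t) + 3K_2e^(3t)sin(5t) + 2K_2e^(3t)cos(5t)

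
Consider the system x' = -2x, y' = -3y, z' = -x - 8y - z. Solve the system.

Coefficient matrix A = [[-2, 0, 0], [0, -3, 0], [-1, -8, -1]].
det(A - λI) = 0 gives eigenvalues λ = -3, -2, -1.
For λ=-3: eigenvector (0,1,4).
For λ=-2: eigenvector (1,0,1).
For λ=-1: eigenvector (0,0,1).
General solution: c_1e^(-3t)(0,1,4) + c_2e^(-2t)(1,0,1) + c_3e^(-t)(0,0,1).

x(t) = c_2e^(-2t), y(t) = c_1e^(-3t), z(t) = 4c_1e^(-3t) + c_2e^(-2t) + c_3e^(-t)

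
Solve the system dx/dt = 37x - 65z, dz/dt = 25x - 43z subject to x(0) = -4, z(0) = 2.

x(t) = -58e^(-3t)sin(5t) - 4e^(-3t)cos(5t), z(t) = -36e^(-3t)sin(5t) + 2e^(-3t)cos(5t)

Coefficient matrix A = [[37, -65], [25, -43]].
Characteristic polynomial det(A - λI) = λ^2 + 6λ + 34 = 0.
Eigenvalues λ = -3 ± 5i (complex conjugate pair).
For λ=-3+5i: an eigenvector is (-2,-1) - i(-3,-2) = (-2 + 3i, -1 + 2i).
A real fundamental pair from Re and Im of e^((-3+5i)t)v: X_1 = e^(-3t)(cos(5t)·(-2,-1) + sin(5t)·(-3,-2)), X_2 = e^(-3t)(sin(5t)·(-2,-1) - cos(5t)·(-3,-2)).
General solution: C_1X_1 + C_2X_2.
Applying x(0)=-4, z(0)=2 gives C_1=14, C_2=8.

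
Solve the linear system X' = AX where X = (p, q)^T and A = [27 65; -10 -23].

Coefficient matrix A = [[27, 65], [-10, -23]].
Characteristic polynomial det(A - λI) = λ^2 - 4λ + 29 = 0.
Eigenvalues λ = 2 ± 5i (complex conjugate pair).
For λ=2+5i: an eigenvector is (3,-1) - i(2,-1) = (3 - 2i, -1 + i).
A real fundamental pair from Re and Im of e^((2+5i)t)v: X_1 = e^(2t)(cos(5t)·(3,-1) + sin(5t)·(2,-1)), X_2 = e^(2t)(sin(5t)·(3,-1) - cos(5t)·(2,-1)).
General solution: C_1X_1 + C_2X_2.

p(t) = 2C_1e^(2t)sin(5t) + 3C_1e^(2t)cos(5t) + 3C_2e^(2t)sin(5t) - 2C_2e^(2t)cos(5t), q(t) = -C_1e^(2t)sin(5t) - C_1e^(2t)cos(5t) - C_2e^(2t)sin(5t) + C_2e^(2t)cos(5t)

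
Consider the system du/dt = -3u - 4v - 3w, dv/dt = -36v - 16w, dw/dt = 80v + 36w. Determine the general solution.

u(t) = K_1e^(-3t) - K_2e^(4t) - 2K_3e^(-4t), v(t) = -2K_2e^(4t) + K_3e^(-4t), w(t) = 5K_2e^(4t) - 2K_3e^(-4t)

Coefficient matrix A = [[-3, -4, -3], [0, -36, -16], [0, 80, 36]].
det(A - λI) = 0 gives eigenvalues λ = -3, 4, -4.
For λ=-3: eigenvector (1,0,0).
For λ=4: eigenvector (-1,-2,5).
For λ=-4: eigenvector (-2,1,-2).
General solution: K_1e^(-3t)(1,0,0) + K_2e^(4t)(-1,-2,5) + K_3e^(-4t)(-2,1,-2).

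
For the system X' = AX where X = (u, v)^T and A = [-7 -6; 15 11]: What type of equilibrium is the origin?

A = [[-7,-6],[15,11]]; det(A-λI) = λ^2 - 4λ + 13.
λ = 2 ± 3i: positive real part.

unstable spiral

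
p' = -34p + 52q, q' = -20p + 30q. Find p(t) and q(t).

p(t) = -3c_1e^(-2t)sin(4t) + 2c_1e^(-2t)cos(4t) + 2c_2e^(-2t)sin(4t) + 3c_2e^(-2t)cos(4t), q(t) = -2c_1e^(-2t)sin(4t) + c_1e^(-2t)cos(4t) + c_2e^(-2t)sin(4t) + 2c_2e^(-2t)cos(4t)

Coefficient matrix A = [[-34, 52], [-20, 30]].
Characteristic polynomial det(A - λI) = λ^2 + 4λ + 20 = 0.
Eigenvalues λ = -2 ± 4i (complex conjugate pair).
For λ=-2+4i: an eigenvector is (2,1) - i(-3,-2) = (2 + 3i, 1 + 2i).
A real fundamental pair from Re and Im of e^((-2+4i)t)v: X_1 = e^(-2t)(cos(4t)·(2,1) + sin(4t)·(-3,-2)), X_2 = e^(-2t)(sin(4t)·(2,1) - cos(4t)·(-3,-2)).
General solution: c_1X_1 + c_2X_2.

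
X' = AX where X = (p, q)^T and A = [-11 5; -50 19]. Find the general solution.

p(t) = K_1e^(4t)sin(5t) - K_2e^(4t)cos(5t), q(t) = 3K_1e^(4t)sin(5t) + K_1e^(4t)cos(5t) + K_2e^(4t)sin(5t) - 3K_2e^(4t)cos(5t)

Coefficient matrix A = [[-11, 5], [-50, 19]].
Characteristic polynomial det(A - λI) = λ^2 - 8λ + 41 = 0.
Eigenvalues λ = 4 ± 5i (complex conjugate pair).
For λ=4+5i: an eigenvector is (0,1) - i(1,3) = (0 - i, 1 - 3i).
A real fundamental pair from Re and Im of e^((4+5i)t)v: X_1 = e^(4t)(cos(5t)·(0,1) + sin(5t)·(1,3)), X_2 = e^(4t)(sin(5t)·(0,1) - cos(5t)·(1,3)).
General solution: K_1X_1 + K_2X_2.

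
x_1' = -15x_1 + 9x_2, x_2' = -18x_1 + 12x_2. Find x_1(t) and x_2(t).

Coefficient matrix A = [[-15, 9], [-18, 12]].
Characteristic polynomial det(A - λI) = λ^2 + 3λ - 18 = 0.
Eigenvalues λ = -6, 3.
For λ=-6: (A-λI) row 1 is [-9, 9], so an eigenvector is (-1, -1).
For λ=3: (A-λI) row 1 is [-18, 9], so an eigenvector is (1, 2).
General solution: C_1e^(-6t)(-1,-1) + C_2e^(3t)(1,2).

x_1(t) = -C_1e^(-6t) + C_2e^(3t), x_2(t) = -C_1e^(-6t) + 2C_2e^(3t)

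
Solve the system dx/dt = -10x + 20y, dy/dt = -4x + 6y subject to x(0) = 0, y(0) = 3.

Coefficient matrix A = [[-10, 20], [-4, 6]].
Characteristic polynomial det(A - λI) = λ^2 + 4λ + 20 = 0.
Eigenvalues λ = -2 ± 4i (complex conjugate pair).
For λ=-2+4i: an eigenvector is (-2,-1) - i(-1,0) = (-2 + i, -1).
A real fundamental pair from Re and Im of e^((-2+4i)t)v: X_1 = e^(-2t)(cos(4t)·(-2,-1) + sin(4t)·(-1,0)), X_2 = e^(-2t)(sin(4t)·(-2,-1) - cos(4t)·(-1,0)).
General solution: c_1X_1 + c_2X_2.
Applying x(0)=0, y(0)=3 gives c_1=-3, c_2=-6.

x(t) = 15e^(-2t)sin(4t), y(t) = 6e^(-2t)sin(4t) + 3e^(-2t)cos(4t)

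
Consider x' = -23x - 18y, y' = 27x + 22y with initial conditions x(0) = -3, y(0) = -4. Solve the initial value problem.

x(t) = 14e^(4t) - 17e^(-5t), y(t) = -21e^(4t) + 17e^(-5t)

Coefficient matrix A = [[-23, -18], [27, 22]].
Characteristic polynomial det(A - λI) = λ^2 + λ - 20 = 0.
Eigenvalues λ = -5, 4.
For λ=-5: (A-λI) row 1 is [-18, -18], so an eigenvector is (1, -1).
For λ=4: (A-λI) row 1 is [-27, -18], so an eigenvector is (-2, 3).
General solution: C_1e^(-5t)(1,-1) + C_2e^(4t)(-2,3).
Applying x(0)=-3, y(0)=-4 gives C_1=-17, C_2=-7.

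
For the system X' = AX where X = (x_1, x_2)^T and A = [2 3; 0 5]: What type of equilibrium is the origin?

A = [[2,3],[0,5]]; det(A-λI) = λ^2 - 7λ + 10.
λ = 5, 2: both positive.

unstable node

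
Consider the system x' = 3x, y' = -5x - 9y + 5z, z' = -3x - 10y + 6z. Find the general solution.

x(t) = K_1e^(3t), y(t) = K_2e^(-4t) + K_3e^(t), z(t) = K_1e^(3t) + K_2e^(-4t) + 2K_3e^(t)

Coefficient matrix A = [[3, 0, 0], [-5, -9, 5], [-3, -10, 6]].
det(A - λI) = 0 gives eigenvalues λ = 3, -4, 1.
For λ=3: eigenvector (1,0,1).
For λ=-4: eigenvector (0,1,1).
For λ=1: eigenvector (0,1,2).
General solution: K_1e^(3t)(1,0,1) + K_2e^(-4t)(0,1,1) + K_3e^(t)(0,1,2).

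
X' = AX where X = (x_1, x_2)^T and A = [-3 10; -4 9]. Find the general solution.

x_1(t) = C_1e^(3t)sin(2t) - 2C_1e^(3t)cos(2t) - 2C_2e^(3t)sin(2t) - C_2e^(3t)cos(2t), x_2(t) = C_1e^(3t)sin(2t) - C_1e^(3t)cos(2t) - C_2e^(3t)sin(2t) - C_2e^(3t)cos(2t)

Coefficient matrix A = [[-3, 10], [-4, 9]].
Characteristic polynomial det(A - λI) = λ^2 - 6λ + 13 = 0.
Eigenvalues λ = 3 ± 2i (complex conjugate pair).
For λ=3+2i: an eigenvector is (-2,-1) - i(1,1) = (-2 - i, -1 - i).
A real fundamental pair from Re and Im of e^((3+2i)t)v: X_1 = e^(3t)(cos(2t)·(-2,-1) + sin(2t)·(1,1)), X_2 = e^(3t)(sin(2t)·(-2,-1) - cos(2t)·(1,1)).
General solution: C_1X_1 + C_2X_2.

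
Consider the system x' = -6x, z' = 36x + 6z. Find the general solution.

Coefficient matrix A = [[-6, 0], [36, 6]].
Characteristic polynomial det(A - λI) = λ^2 - 36 = 0.
Eigenvalues λ = -6, 6.
For λ=-6: (A-λI) row 2 is [36, 12], so an eigenvector is (1, -3).
For λ=6: (A-λI) row 1 is [-12, 0], so an eigenvector is (0, -1).
General solution: K_1e^(-6t)(1,-3) + K_2e^(6t)(0,-1).

x(t) = K_1e^(-6t), z(t) = -3K_1e^(-6t) - K_2e^(6t)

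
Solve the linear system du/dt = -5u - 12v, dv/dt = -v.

Coefficient matrix A = [[-5, -12], [0, -1]].
Characteristic polynomial det(A - λI) = λ^2 + 6λ + 5 = 0.
Eigenvalues λ = -5, -1.
For λ=-5: (A-λI) row 1 is [0, -12], so an eigenvector is (-1, 0).
For λ=-1: (A-λI) row 1 is [-4, -12], so an eigenvector is (3, -1).
General solution: C_1e^(-5t)(-1,0) + C_2e^(-t)(3,-1).

u(t) = -C_1e^(-5t) + 3C_2e^(-t), v(t) = -C_2e^(-t)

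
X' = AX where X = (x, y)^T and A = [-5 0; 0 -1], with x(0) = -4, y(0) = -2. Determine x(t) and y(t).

x(t) = -4e^(-5t), y(t) = -2e^(-t)

Coefficient matrix A = [[-5, 0], [0, -1]].
Characteristic polynomial det(A - λI) = λ^2 + 6λ + 5 = 0.
Eigenvalues λ = -1, -5.
For λ=-1: (A-λI) row 1 is [-4, 0], so an eigenvector is (0, -1).
For λ=-5: (A-λI) row 2 is [0, 4], so an eigenvector is (1, 0).
General solution: K_1e^(-t)(0,-1) + K_2e^(-5t)(1,0).
Applying x(0)=-4, y(0)=-2 gives K_1=2, K_2=-4.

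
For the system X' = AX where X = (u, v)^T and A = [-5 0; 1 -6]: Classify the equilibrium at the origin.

stable node

A = [[-5,0],[1,-6]]; det(A-λI) = λ^2 + 11λ + 30.
λ = -5, -6: both negative.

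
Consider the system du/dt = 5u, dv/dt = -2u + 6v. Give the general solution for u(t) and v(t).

u(t) = -c_2e^(5t), v(t) = -c_1e^(6t) - 2c_2e^(5t)

Coefficient matrix A = [[5, 0], [-2, 6]].
Characteristic polynomial det(A - λI) = λ^2 - 11λ + 30 = 0.
Eigenvalues λ = 6, 5.
For λ=6: (A-λI) row 1 is [-1, 0], so an eigenvector is (0, -1).
For λ=5: (A-λI) row 2 is [-2, 1], so an eigenvector is (-1, -2).
General solution: c_1e^(6t)(0,-1) + c_2e^(5t)(-1,-2).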